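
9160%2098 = 768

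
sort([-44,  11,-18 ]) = [ - 44, -18, 11]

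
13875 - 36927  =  -23052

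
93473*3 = 280419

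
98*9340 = 915320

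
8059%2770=2519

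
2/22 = 1/11 = 0.09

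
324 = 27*12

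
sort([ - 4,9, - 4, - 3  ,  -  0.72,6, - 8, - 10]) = [ - 10, - 8, - 4, - 4, - 3, - 0.72,6, 9]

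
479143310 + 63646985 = 542790295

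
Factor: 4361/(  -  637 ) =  - 13^( - 1)* 89^1 = - 89/13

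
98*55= 5390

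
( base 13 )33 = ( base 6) 110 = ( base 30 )1c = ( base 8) 52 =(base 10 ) 42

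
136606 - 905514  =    -  768908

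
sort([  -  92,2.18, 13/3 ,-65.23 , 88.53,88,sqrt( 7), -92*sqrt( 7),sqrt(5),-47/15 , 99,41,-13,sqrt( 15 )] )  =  [- 92*sqrt (7 ), - 92,  -  65.23, - 13 , - 47/15, 2.18, sqrt( 5), sqrt ( 7 ), sqrt(15 ), 13/3, 41 , 88,88.53,  99]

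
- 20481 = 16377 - 36858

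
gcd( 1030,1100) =10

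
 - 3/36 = - 1/12 = - 0.08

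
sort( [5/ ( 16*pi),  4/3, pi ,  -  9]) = [ - 9,5/( 16*pi ),4/3, pi]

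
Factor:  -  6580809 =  - 3^2*731201^1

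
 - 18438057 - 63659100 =-82097157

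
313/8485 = 313/8485=   0.04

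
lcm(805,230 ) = 1610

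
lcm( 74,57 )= 4218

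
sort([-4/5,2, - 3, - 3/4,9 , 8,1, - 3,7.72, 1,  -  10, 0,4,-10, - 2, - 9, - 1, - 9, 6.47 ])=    [  -  10, - 10, - 9, - 9,-3, - 3,  -  2,  -  1, - 4/5, - 3/4, 0,1,1,2,  4, 6.47,7.72,8,  9]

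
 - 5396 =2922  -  8318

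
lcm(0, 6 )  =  0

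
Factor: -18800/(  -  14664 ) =50/39 = 2^1*3^( - 1)*5^2*13^(  -  1 ) 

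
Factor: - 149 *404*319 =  - 2^2*11^1*29^1*101^1 * 149^1 = - 19202524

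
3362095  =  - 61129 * ( - 55)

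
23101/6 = 23101/6 = 3850.17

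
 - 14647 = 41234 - 55881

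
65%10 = 5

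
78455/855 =15691/171= 91.76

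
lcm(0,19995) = 0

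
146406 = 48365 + 98041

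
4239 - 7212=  - 2973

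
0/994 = 0 = 0.00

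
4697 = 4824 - 127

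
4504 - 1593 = 2911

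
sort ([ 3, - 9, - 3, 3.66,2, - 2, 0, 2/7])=[ - 9 , - 3, - 2,0,  2/7,2, 3 , 3.66]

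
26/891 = 26/891  =  0.03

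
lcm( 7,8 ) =56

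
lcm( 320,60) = 960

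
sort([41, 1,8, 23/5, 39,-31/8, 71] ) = [ - 31/8, 1, 23/5, 8,39, 41,  71 ]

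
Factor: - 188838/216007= -702/803  =  - 2^1*3^3*11^ (-1 )*13^1*73^(- 1)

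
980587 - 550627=429960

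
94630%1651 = 523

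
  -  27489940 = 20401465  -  47891405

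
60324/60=1005 + 2/5 = 1005.40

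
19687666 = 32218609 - 12530943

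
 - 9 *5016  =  -45144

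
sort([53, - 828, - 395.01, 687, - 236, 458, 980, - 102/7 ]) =[ - 828, - 395.01, - 236, - 102/7,53, 458,687,980]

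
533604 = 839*636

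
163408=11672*14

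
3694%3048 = 646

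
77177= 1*77177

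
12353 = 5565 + 6788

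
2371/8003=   2371/8003=   0.30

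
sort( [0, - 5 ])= [ - 5, 0]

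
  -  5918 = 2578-8496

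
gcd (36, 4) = 4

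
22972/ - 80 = -288 + 17/20 =-287.15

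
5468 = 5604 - 136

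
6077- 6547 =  - 470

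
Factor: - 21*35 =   -  735  =  -3^1*5^1*7^2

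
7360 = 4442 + 2918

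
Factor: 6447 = 3^1*7^1*307^1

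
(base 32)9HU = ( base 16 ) 263E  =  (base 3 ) 111102121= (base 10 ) 9790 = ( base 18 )1c3g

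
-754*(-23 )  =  17342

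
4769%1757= 1255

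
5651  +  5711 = 11362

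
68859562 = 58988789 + 9870773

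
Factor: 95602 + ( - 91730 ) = 3872 =2^5 * 11^2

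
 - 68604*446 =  - 30597384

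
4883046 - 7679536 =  - 2796490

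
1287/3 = 429 = 429.00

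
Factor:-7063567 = - 7^1 * 31^1*43^1 * 757^1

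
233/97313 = 233/97313 = 0.00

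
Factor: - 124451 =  - 97^1*1283^1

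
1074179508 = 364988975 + 709190533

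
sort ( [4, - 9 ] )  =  [ - 9 , 4] 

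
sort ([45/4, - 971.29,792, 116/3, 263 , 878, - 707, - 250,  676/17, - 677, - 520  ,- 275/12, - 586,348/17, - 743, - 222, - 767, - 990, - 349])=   [ - 990,  -  971.29 , - 767, - 743, - 707, - 677, - 586, - 520,-349, - 250, - 222,  -  275/12,  45/4,348/17, 116/3,676/17, 263, 792,878]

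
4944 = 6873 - 1929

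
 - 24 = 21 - 45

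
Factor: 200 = 2^3*5^2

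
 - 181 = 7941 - 8122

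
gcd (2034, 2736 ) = 18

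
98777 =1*98777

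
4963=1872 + 3091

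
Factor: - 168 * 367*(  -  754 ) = 2^4 * 3^1 * 7^1*13^1*29^1*367^1 = 46488624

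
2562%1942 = 620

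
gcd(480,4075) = 5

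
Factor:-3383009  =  -7^4*1409^1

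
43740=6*7290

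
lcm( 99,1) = 99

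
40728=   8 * 5091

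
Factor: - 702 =  -  2^1*3^3*13^1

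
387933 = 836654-448721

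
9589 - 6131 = 3458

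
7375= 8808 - 1433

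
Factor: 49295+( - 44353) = 2^1*7^1*353^1 = 4942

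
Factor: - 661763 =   -  179^1 * 3697^1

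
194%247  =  194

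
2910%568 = 70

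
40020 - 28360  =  11660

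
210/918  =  35/153 =0.23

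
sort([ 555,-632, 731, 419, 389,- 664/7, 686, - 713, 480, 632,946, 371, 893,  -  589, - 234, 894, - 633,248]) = [ - 713, -633, - 632,-589, - 234,  -  664/7, 248 , 371, 389,  419, 480,555,  632,686, 731, 893, 894, 946]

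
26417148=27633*956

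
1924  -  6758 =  - 4834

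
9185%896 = 225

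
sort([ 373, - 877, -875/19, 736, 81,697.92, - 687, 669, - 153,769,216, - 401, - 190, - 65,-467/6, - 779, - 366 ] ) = [ - 877, - 779,  -  687, - 401, - 366,-190,- 153, -467/6, - 65, - 875/19, 81, 216 , 373,669, 697.92, 736, 769 ]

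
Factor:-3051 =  - 3^3 * 113^1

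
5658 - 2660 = 2998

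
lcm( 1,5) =5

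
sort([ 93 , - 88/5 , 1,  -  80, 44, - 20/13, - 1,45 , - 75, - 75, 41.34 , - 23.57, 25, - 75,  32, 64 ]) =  [ - 80, - 75 ,-75, - 75 , - 23.57, - 88/5 , - 20/13, - 1, 1, 25 , 32,  41.34,44,45,64,93]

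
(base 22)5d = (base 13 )96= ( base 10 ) 123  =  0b1111011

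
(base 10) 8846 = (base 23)gge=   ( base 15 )294B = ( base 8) 21216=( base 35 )77q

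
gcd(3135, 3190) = 55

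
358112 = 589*608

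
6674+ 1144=7818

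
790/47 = 790/47=16.81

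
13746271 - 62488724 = -48742453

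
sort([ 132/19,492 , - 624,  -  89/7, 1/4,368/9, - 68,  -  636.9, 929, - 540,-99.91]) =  [- 636.9, - 624,-540,-99.91, - 68,-89/7 , 1/4,132/19, 368/9, 492, 929]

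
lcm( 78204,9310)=391020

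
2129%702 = 23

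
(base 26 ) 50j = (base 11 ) 2610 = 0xd47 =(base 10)3399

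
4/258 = 2/129 = 0.02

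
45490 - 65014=-19524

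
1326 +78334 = 79660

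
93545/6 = 93545/6  =  15590.83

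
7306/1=7306 = 7306.00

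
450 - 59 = 391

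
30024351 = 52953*567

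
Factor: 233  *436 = 101588 = 2^2*109^1*233^1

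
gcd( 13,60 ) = 1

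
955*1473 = 1406715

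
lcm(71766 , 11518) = 932958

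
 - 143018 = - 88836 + -54182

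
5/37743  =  5/37743 = 0.00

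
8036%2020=1976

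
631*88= 55528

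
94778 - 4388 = 90390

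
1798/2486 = 899/1243 = 0.72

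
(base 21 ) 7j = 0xA6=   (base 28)5Q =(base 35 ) 4q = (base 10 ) 166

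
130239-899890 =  - 769651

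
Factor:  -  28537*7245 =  - 206750565 = -3^2 * 5^1 * 7^1*23^1*28537^1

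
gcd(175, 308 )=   7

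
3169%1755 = 1414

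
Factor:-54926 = -2^1*29^1*947^1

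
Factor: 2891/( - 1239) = -7/3=- 3^( - 1 )* 7^1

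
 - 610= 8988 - 9598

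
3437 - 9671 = -6234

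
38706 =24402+14304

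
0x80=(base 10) 128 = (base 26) 4O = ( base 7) 242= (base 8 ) 200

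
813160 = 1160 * 701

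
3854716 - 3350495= 504221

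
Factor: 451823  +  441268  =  893091 = 3^1*349^1*853^1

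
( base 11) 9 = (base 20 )9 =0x9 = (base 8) 11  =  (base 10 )9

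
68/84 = 17/21 = 0.81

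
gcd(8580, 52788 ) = 12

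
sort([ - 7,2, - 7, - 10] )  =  [ - 10,-7, - 7,2 ]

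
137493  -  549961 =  - 412468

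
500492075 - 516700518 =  - 16208443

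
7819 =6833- - 986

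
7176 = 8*897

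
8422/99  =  8422/99 = 85.07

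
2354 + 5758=8112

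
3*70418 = 211254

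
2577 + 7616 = 10193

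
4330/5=866= 866.00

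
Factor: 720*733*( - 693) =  - 2^4*3^4* 5^1*7^1*11^1*733^1 = - 365737680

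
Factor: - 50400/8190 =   -  80/13 = - 2^4* 5^1*13^(-1 ) 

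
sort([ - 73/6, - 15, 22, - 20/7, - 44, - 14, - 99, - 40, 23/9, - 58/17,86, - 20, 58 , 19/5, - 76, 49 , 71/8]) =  [ - 99, - 76, - 44 , - 40, - 20, - 15 ,-14,-73/6, - 58/17, - 20/7,  23/9, 19/5, 71/8,22,49, 58,86 ]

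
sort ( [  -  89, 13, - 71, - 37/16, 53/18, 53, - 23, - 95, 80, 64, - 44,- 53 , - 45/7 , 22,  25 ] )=[-95,- 89, - 71,  -  53,-44, - 23, - 45/7, - 37/16, 53/18, 13, 22, 25, 53, 64,80] 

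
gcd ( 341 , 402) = 1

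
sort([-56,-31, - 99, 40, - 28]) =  [ - 99,-56, - 31 , - 28, 40 ] 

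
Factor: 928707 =3^1 * 13^1*23813^1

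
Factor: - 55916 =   -  2^2*7^1*1997^1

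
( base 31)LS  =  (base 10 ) 679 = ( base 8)1247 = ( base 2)1010100111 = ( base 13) 403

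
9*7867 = 70803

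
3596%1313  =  970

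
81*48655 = 3941055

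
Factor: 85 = 5^1 * 17^1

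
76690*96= 7362240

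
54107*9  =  486963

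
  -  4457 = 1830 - 6287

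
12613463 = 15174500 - 2561037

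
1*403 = 403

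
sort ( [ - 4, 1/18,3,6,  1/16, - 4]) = [-4, - 4, 1/18,1/16, 3,6]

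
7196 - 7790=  - 594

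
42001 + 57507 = 99508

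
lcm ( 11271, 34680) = 450840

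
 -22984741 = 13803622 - 36788363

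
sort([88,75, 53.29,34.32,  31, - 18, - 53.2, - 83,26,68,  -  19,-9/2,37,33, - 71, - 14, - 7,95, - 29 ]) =[ - 83 , - 71, - 53.2, - 29, - 19, -18, - 14,-7, - 9/2,26,31,33,34.32,37,53.29,  68, 75, 88,95 ]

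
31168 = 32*974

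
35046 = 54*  649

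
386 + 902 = 1288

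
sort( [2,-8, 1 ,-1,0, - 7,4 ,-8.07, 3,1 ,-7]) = [-8.07,-8, - 7, - 7, - 1,0,1, 1, 2,3, 4]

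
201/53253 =67/17751 = 0.00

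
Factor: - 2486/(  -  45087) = 2^1*3^( - 1) * 7^( - 1 )*11^1*19^( - 1) = 22/399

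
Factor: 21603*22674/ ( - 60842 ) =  - 244913211/30421 = - 3^2*19^1*29^ (  -  1)*379^1 * 1049^(- 1 ) * 3779^1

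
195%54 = 33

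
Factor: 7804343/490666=2^( -1)*11^ (  -  1)*17^1*31^1*59^1*251^1*22303^(- 1)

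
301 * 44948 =13529348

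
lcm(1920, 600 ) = 9600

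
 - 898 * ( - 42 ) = 37716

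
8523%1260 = 963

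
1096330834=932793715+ 163537119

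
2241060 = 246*9110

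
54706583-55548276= - 841693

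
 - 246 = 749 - 995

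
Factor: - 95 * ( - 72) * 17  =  2^3* 3^2*5^1*17^1*  19^1 =116280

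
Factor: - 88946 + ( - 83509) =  - 3^1*5^1*11497^1 =- 172455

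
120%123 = 120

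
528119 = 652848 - 124729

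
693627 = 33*21019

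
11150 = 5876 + 5274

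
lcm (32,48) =96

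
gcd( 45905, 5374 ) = 1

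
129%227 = 129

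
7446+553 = 7999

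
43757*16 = 700112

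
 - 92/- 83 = 1 + 9/83 =1.11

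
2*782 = 1564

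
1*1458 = 1458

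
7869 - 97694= - 89825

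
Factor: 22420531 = 7^1* 59^1 * 54287^1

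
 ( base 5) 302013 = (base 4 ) 2112201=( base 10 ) 9633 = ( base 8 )22641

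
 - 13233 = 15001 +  - 28234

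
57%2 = 1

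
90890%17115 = 5315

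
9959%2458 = 127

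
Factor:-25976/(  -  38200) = 5^(-2) * 17^1  =  17/25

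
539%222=95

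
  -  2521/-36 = 2521/36 = 70.03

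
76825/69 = 1113 +28/69 = 1113.41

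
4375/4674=4375/4674 = 0.94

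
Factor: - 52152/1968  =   -53/2 = -  2^(- 1 )* 53^1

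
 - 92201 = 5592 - 97793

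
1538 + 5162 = 6700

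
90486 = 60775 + 29711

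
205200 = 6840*30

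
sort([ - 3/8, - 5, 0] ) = [-5, - 3/8,0] 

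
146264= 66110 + 80154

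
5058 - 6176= -1118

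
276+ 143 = 419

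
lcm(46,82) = 1886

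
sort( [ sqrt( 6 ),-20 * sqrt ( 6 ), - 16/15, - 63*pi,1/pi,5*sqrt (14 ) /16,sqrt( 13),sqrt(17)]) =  [ - 63*pi,  -  20*sqrt(6), - 16/15,1/pi, 5*  sqrt( 14)/16,sqrt(6), sqrt ( 13 ), sqrt( 17 )]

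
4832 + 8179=13011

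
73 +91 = 164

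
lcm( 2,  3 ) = 6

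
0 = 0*6345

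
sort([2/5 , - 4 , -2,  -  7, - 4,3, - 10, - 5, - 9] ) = [ - 10, - 9, - 7, - 5  , - 4 ,  -  4 , - 2 , 2/5 , 3]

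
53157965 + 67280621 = 120438586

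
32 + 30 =62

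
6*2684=16104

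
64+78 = 142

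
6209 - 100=6109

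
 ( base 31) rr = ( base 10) 864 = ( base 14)45a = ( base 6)4000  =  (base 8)1540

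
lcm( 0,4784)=0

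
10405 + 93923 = 104328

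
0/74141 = 0= 0.00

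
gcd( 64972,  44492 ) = 4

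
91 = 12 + 79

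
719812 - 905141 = - 185329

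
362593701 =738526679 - 375932978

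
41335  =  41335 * 1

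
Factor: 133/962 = 2^( - 1) *7^1*13^( - 1 )*19^1*37^( - 1 )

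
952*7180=6835360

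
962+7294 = 8256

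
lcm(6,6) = 6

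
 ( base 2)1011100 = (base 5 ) 332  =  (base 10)92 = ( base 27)3b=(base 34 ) 2o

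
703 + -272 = 431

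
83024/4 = 20756 = 20756.00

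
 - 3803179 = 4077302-7880481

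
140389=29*4841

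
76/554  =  38/277 = 0.14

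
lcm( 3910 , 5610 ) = 129030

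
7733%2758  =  2217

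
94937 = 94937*1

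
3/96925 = 3/96925 = 0.00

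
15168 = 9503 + 5665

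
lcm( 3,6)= 6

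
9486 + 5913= 15399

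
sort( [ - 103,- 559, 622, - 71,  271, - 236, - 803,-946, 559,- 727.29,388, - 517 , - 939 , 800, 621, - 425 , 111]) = [ -946, - 939,- 803, - 727.29, - 559, - 517, - 425, - 236, - 103, - 71 , 111 , 271,  388,559, 621,622, 800]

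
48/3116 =12/779 = 0.02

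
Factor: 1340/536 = 5/2 = 2^ ( - 1 ) * 5^1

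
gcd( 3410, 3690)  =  10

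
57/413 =57/413 = 0.14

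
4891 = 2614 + 2277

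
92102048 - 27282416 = 64819632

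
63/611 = 63/611= 0.10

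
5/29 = 5/29 = 0.17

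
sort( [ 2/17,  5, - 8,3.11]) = [ - 8,  2/17, 3.11,5 ] 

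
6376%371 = 69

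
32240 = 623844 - 591604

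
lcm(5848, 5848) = 5848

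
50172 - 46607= 3565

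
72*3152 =226944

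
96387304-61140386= 35246918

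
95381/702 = 7337/54 = 135.87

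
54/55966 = 27/27983 = 0.00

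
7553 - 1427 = 6126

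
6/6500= 3/3250 = 0.00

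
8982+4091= 13073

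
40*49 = 1960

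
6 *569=3414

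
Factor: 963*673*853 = 552828447 =3^2*107^1*673^1*853^1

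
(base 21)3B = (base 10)74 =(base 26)2M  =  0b1001010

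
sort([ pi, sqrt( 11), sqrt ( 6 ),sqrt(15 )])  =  [ sqrt( 6),pi,sqrt( 11 ), sqrt( 15) ] 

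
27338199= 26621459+716740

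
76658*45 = 3449610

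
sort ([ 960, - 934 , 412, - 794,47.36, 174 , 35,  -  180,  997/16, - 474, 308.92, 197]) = [ - 934,-794, - 474,-180,  35, 47.36, 997/16, 174, 197 , 308.92,  412, 960 ]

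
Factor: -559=  -  13^1*43^1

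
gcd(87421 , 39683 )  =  1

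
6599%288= 263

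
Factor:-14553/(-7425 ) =49/25 = 5^( - 2 )*7^2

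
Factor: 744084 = 2^2*3^2*11^1*1879^1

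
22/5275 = 22/5275 = 0.00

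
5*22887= 114435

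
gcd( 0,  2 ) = 2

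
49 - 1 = 48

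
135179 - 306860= - 171681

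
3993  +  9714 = 13707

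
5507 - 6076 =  - 569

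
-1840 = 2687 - 4527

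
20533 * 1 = 20533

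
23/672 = 23/672 = 0.03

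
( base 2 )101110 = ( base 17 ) 2c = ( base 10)46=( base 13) 37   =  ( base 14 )34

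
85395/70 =17079/14 = 1219.93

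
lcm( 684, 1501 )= 54036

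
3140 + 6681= 9821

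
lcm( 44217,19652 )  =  176868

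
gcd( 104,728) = 104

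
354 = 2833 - 2479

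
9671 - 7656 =2015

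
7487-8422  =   - 935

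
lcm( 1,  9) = 9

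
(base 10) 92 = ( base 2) 1011100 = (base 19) 4g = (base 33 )2q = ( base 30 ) 32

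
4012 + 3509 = 7521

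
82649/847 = 11807/121 = 97.58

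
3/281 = 3/281= 0.01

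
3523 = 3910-387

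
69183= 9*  7687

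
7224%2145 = 789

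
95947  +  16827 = 112774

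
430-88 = 342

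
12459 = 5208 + 7251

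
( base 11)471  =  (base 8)1062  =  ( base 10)562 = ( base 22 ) 13C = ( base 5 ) 4222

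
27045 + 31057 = 58102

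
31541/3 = 31541/3 =10513.67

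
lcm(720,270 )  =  2160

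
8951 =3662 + 5289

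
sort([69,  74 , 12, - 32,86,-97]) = [ - 97,-32 , 12,69,74, 86]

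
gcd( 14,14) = 14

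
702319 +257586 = 959905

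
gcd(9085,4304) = 1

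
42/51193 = 42/51193 = 0.00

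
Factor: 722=2^1 * 19^2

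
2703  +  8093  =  10796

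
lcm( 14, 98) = 98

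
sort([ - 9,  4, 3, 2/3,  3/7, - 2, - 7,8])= [ - 9,-7, - 2, 3/7, 2/3,  3, 4, 8 ] 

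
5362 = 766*7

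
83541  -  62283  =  21258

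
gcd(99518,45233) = 1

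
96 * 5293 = 508128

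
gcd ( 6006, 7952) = 14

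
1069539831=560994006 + 508545825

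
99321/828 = 33107/276 = 119.95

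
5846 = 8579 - 2733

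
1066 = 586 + 480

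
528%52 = 8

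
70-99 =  - 29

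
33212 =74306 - 41094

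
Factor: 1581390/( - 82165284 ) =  - 87855/4564738 = - 2^(  -  1)*3^1*5^1*17^(-1 )*5857^1*134257^(-1 )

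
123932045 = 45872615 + 78059430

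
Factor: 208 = 2^4*13^1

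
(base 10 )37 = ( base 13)2b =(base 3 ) 1101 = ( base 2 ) 100101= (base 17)23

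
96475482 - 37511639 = 58963843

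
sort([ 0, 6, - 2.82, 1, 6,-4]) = [-4, - 2.82, 0,1,6, 6 ] 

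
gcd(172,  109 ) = 1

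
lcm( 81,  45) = 405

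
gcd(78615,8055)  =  45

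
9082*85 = 771970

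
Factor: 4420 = 2^2  *  5^1*13^1*17^1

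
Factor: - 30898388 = - 2^2*7724597^1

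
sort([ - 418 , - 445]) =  [ - 445,- 418 ] 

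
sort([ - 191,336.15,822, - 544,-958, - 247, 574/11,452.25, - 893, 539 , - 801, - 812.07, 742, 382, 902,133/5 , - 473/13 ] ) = [ -958, -893, - 812.07, - 801, - 544, - 247,  -  191, - 473/13, 133/5, 574/11, 336.15,  382 , 452.25,539, 742, 822, 902 ] 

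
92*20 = 1840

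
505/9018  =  505/9018 = 0.06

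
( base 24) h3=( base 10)411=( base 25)GB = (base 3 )120020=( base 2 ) 110011011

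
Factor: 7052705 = 5^1*11^1*17^1*19^1*397^1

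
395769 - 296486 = 99283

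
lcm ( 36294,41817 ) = 1923582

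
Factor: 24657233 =4567^1*5399^1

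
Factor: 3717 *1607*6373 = 38067324687=   3^2*7^1*59^1 * 1607^1*6373^1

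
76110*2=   152220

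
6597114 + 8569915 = 15167029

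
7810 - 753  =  7057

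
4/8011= 4/8011 =0.00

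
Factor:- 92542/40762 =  - 89^( - 1 )*229^( - 1 )*46271^1 = - 46271/20381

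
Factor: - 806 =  - 2^1* 13^1*31^1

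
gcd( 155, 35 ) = 5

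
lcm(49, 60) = 2940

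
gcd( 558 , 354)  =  6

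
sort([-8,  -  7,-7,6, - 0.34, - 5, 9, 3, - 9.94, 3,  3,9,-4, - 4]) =[ - 9.94, - 8, - 7, -7, - 5, - 4, - 4,-0.34,3 , 3, 3,6,9, 9]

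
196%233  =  196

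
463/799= 463/799 = 0.58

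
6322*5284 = 33405448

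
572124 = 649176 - 77052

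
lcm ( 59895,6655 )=59895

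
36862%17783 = 1296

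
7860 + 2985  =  10845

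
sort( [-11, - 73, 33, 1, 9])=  [-73 , - 11, 1,9,33] 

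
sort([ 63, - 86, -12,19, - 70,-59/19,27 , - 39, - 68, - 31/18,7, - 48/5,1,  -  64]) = [ - 86,-70, -68, - 64, - 39,-12,-48/5,-59/19,-31/18,1,7,19,27,63]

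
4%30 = 4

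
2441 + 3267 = 5708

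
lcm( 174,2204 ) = 6612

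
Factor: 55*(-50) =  - 2750 = - 2^1 * 5^3*11^1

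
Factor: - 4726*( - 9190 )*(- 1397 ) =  - 2^2 * 5^1*11^1 *17^1* 127^1*139^1 * 919^1 = - 60674420180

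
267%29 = 6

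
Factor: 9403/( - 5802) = -2^( - 1)*3^(-1) * 967^( - 1)*9403^1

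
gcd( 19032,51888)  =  24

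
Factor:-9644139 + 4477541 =- 2^1 * 2583299^1 = - 5166598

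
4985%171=26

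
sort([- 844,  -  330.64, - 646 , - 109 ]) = [-844, - 646,-330.64, - 109 ]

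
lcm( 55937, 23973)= 167811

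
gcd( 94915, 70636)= 1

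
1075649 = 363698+711951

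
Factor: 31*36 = 2^2*3^2*31^1 = 1116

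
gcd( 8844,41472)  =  12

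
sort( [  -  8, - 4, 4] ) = [ - 8  , - 4 , 4 ] 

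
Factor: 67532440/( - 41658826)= - 33766220/20829413 = - 2^2*5^1*11^ (- 1 )*47^( - 1)*40289^ ( - 1) * 1688311^1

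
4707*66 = 310662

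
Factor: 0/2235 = 0  =  0^1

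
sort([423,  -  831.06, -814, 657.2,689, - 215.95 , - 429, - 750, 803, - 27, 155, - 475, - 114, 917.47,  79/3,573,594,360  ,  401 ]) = [  -  831.06, - 814, - 750,-475, - 429 , - 215.95, - 114, - 27,  79/3 , 155, 360, 401,  423, 573 , 594,657.2, 689,803 , 917.47 ]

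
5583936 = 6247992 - 664056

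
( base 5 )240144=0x225F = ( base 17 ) 1d7a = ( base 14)32c7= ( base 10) 8799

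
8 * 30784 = 246272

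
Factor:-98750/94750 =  - 5^1*79^1 * 379^(-1) = - 395/379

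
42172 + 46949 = 89121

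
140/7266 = 10/519 = 0.02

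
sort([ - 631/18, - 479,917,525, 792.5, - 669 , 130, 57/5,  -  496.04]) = [ - 669, - 496.04, - 479, - 631/18, 57/5, 130, 525, 792.5, 917]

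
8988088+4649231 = 13637319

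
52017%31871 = 20146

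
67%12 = 7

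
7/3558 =7/3558 = 0.00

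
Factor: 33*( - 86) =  - 2^1*3^1*11^1 * 43^1 = - 2838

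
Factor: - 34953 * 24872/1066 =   -  434675508/533 = - 2^2*3^1*13^( - 1)*41^( - 1)*61^1*191^1*3109^1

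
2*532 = 1064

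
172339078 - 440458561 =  -268119483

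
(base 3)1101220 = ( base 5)13043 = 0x3FF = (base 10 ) 1023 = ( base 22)22B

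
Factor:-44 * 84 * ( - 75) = 2^4*3^2 *5^2*7^1*11^1=277200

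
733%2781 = 733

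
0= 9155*0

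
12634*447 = 5647398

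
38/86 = 19/43= 0.44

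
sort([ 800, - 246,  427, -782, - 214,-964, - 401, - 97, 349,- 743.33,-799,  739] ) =[ - 964, - 799, - 782,-743.33, - 401, -246, - 214,-97, 349, 427, 739 , 800] 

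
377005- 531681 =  - 154676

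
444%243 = 201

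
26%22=4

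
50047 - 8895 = 41152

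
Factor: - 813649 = - 83^1*9803^1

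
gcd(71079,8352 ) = 87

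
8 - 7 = 1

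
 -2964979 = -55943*53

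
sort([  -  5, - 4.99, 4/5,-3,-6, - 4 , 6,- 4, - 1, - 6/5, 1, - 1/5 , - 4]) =[ - 6, -5, - 4.99,  -  4,-4, - 4, - 3,-6/5, - 1 , - 1/5, 4/5, 1, 6]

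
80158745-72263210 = 7895535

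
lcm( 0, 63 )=0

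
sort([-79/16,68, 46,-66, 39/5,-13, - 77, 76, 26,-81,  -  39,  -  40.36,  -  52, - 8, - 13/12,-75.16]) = [-81, - 77,-75.16, - 66, - 52, - 40.36,  -  39, - 13, - 8,  -  79/16,  -  13/12,39/5, 26,46,68 , 76 ]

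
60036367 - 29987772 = 30048595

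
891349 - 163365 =727984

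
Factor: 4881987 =3^2 * 11^2 * 4483^1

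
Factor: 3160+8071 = 11231 = 11^1*1021^1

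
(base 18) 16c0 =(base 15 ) 257C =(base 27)AQ0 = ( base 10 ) 7992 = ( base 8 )17470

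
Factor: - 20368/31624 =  - 38/59 = - 2^1 * 19^1*59^( - 1)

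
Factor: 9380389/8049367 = 23^1 *31^( - 1)*259657^( - 1)*407843^1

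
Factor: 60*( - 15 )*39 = - 2^2*3^3*5^2 * 13^1=   - 35100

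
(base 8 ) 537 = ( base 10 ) 351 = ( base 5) 2401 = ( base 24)EF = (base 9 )430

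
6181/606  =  10+121/606 = 10.20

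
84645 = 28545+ 56100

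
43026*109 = 4689834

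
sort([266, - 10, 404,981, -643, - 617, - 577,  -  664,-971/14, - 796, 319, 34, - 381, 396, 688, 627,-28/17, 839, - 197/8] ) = [ - 796, - 664, - 643,-617,  -  577, - 381, - 971/14, - 197/8, - 10,-28/17, 34,266,  319, 396, 404, 627,  688, 839, 981 ] 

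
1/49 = 1/49  =  0.02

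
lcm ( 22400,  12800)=89600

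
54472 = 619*88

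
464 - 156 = 308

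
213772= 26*8222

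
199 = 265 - 66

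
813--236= 1049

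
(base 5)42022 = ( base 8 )5312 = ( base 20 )6I2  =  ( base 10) 2762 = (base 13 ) 1346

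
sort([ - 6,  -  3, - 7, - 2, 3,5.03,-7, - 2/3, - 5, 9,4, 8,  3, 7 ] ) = [ - 7, - 7, - 6, - 5, - 3, - 2, - 2/3, 3, 3 , 4 , 5.03,7, 8 , 9 ] 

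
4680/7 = 4680/7  =  668.57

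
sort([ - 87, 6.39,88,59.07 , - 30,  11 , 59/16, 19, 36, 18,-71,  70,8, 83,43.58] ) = [- 87,-71, - 30, 59/16, 6.39, 8, 11, 18,19,36,43.58 , 59.07,  70,83, 88 ] 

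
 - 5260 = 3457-8717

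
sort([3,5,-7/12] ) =[ - 7/12, 3,5 ] 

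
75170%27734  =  19702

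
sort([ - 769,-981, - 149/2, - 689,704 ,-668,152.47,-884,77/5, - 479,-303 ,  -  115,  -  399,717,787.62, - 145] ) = [ - 981,-884,-769,-689, - 668,  -  479, - 399,-303, - 145 ,-115, - 149/2,77/5,152.47,704,  717 , 787.62]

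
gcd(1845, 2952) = 369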